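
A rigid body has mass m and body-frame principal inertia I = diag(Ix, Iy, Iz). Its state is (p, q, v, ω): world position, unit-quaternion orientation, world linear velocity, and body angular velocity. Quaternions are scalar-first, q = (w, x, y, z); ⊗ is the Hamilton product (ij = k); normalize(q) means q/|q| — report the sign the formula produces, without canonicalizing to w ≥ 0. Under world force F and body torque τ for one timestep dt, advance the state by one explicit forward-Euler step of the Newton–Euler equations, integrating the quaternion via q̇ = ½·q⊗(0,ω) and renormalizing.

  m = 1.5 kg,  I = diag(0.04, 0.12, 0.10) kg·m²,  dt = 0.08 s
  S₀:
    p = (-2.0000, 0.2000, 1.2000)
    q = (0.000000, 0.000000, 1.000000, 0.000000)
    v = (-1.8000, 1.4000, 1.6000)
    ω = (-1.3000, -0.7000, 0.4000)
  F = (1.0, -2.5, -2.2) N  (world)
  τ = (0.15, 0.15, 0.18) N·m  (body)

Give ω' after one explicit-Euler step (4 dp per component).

ω' = (-1.0112, -0.6208, 0.4858)

gyro term ω×Iω = (0.0056, 0.0312, 0.0728)
(τ − ω×Iω)/I = (3.6100, 0.9900, 1.0720)
new body rate ω' = (-1.0112, -0.6208, 0.4858)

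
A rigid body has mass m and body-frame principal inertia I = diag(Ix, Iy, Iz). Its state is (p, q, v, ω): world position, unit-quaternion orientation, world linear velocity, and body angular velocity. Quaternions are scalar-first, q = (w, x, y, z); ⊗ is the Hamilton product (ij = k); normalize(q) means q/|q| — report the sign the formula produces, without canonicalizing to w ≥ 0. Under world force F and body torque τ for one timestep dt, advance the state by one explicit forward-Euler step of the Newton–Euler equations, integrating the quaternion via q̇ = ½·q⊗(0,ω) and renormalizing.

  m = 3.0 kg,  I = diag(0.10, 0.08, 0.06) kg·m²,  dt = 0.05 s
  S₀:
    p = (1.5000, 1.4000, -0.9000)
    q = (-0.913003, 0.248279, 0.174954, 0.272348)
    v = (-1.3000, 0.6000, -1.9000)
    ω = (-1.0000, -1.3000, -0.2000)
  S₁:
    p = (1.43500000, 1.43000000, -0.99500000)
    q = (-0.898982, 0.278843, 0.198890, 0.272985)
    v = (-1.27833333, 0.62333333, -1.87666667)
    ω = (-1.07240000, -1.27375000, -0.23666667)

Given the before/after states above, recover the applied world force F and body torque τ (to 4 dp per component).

F = (1.3000, 1.4000, 1.4000)
τ = (-0.1500, 0.0500, -0.0700)

velocity change Δv = (0.02166667, 0.02333333, 0.02333333)
F = m·Δv/dt = (1.3000, 1.4000, 1.4000)
rate change Δω = (-0.07240000, 0.02625000, -0.03666667)
ω₀×(Iω₀) = (-0.0052, 0.0080, -0.0260)
applied torque τ = (-0.1500, 0.0500, -0.0700)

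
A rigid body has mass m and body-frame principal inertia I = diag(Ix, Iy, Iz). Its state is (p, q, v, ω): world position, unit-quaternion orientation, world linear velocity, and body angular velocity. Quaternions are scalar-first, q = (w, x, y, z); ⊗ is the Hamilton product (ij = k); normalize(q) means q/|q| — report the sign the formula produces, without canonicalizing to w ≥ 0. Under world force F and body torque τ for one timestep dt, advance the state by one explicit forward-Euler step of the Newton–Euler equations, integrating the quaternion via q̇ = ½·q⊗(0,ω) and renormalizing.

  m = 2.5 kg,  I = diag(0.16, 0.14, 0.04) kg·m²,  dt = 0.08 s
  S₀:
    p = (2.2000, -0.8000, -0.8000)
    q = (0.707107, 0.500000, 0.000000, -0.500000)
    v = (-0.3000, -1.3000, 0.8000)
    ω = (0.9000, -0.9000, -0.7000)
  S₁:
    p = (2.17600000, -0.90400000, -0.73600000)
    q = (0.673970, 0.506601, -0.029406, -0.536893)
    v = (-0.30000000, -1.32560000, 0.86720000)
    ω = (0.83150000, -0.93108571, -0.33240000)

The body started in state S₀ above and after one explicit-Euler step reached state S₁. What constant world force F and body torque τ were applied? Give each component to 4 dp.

Δω = ω₁−ω₀ = (-0.06850000, -0.03108571, 0.36760000)
τ = I·(Δω/dt) + ω₀×(Iω₀) = (-0.2000, -0.1300, 0.2000)
v₁ − v₀ = (0.00000000, -0.02560000, 0.06720000)
F = m·Δv/dt = (0.0000, -0.8000, 2.1000)

F = (0.0000, -0.8000, 2.1000)
τ = (-0.2000, -0.1300, 0.2000)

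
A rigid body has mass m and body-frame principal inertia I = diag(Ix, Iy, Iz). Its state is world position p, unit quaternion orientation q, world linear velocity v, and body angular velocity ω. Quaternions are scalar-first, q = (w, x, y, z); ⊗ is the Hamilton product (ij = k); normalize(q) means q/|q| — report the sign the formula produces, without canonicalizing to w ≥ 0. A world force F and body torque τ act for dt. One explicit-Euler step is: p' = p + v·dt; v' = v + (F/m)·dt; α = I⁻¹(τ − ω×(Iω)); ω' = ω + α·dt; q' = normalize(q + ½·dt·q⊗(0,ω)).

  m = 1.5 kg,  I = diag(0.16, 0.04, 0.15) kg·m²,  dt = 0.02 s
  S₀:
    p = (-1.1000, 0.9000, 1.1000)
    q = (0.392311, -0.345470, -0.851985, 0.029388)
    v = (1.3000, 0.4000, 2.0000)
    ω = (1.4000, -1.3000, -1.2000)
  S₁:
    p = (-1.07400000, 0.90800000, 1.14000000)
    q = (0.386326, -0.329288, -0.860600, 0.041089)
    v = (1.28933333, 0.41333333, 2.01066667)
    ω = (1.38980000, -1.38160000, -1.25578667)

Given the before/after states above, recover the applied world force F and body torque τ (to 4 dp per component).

velocity change Δv = (-0.01066667, 0.01333333, 0.01066667)
applied force F = (-0.8000, 1.0000, 0.8000)
ω₁ − ω₀ = (-0.01020000, -0.08160000, -0.05578667)
applied torque τ = (0.0900, -0.1800, -0.2000)

F = (-0.8000, 1.0000, 0.8000)
τ = (0.0900, -0.1800, -0.2000)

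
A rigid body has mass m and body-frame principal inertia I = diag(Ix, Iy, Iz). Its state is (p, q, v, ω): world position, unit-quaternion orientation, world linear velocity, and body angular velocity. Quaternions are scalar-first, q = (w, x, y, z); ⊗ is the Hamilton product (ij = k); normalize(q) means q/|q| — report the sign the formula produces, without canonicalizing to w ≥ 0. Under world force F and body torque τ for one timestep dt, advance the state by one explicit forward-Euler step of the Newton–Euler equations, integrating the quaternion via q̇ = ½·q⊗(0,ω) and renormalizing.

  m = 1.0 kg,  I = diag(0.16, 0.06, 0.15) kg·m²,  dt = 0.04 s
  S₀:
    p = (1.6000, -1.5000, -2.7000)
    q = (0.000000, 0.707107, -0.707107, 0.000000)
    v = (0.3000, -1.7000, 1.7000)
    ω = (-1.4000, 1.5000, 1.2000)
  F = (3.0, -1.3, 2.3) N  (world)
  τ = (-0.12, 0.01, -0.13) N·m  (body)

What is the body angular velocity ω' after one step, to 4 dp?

ω' = (-1.4705, 1.5179, 1.1093)

ω×(Iω) gyroscopic = (0.1620, -0.0168, 0.2100)
(τ − ω×Iω)/I = (-1.7625, 0.4467, -2.2667)
ω' = ω + α·dt = (-1.4705, 1.5179, 1.1093)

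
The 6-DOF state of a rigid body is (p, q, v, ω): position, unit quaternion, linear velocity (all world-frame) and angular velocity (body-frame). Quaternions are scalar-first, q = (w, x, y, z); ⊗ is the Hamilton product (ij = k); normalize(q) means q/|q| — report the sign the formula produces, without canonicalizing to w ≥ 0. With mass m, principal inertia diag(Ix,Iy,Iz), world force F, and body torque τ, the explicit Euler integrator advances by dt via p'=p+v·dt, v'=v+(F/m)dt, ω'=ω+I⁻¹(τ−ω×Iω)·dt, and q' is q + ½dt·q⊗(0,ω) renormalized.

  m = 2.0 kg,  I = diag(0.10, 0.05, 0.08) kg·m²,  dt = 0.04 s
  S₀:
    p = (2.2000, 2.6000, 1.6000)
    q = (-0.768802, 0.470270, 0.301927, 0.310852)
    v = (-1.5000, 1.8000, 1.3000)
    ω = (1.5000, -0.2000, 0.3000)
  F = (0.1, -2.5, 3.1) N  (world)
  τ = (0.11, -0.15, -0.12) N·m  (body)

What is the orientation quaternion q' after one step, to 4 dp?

2q̇ = q⊗(0,ω) = (-0.7382752, -1.0004545, 0.4789574, -0.7775851)
q + ½dt·q⊗(0,ω), renormalized = (-0.7832, 0.4500, 0.3114, 0.2952)

q' = (-0.7832, 0.4500, 0.3114, 0.2952)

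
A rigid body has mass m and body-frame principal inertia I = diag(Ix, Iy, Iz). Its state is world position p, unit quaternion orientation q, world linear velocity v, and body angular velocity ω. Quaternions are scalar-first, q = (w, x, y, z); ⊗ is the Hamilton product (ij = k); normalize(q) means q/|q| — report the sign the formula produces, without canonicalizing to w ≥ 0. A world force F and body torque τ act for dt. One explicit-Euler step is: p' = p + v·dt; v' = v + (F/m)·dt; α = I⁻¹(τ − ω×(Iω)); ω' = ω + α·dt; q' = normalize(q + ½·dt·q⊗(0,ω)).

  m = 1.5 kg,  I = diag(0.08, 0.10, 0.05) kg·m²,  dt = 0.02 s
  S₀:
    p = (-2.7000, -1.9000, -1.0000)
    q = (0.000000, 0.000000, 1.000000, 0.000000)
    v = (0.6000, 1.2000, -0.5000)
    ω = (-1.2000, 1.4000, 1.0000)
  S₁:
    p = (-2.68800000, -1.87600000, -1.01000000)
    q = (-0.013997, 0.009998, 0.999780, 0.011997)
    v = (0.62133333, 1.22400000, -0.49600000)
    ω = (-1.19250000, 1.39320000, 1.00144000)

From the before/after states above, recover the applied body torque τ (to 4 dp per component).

τ = (-0.0400, -0.0700, -0.0300)

ω₁ − ω₀ = (0.00750000, -0.00680000, 0.00144000)
gyro term ω₀×Iω₀ = (-0.0700, -0.0360, -0.0336)
τ = I·(Δω/dt) + ω₀×(Iω₀) = (-0.0400, -0.0700, -0.0300)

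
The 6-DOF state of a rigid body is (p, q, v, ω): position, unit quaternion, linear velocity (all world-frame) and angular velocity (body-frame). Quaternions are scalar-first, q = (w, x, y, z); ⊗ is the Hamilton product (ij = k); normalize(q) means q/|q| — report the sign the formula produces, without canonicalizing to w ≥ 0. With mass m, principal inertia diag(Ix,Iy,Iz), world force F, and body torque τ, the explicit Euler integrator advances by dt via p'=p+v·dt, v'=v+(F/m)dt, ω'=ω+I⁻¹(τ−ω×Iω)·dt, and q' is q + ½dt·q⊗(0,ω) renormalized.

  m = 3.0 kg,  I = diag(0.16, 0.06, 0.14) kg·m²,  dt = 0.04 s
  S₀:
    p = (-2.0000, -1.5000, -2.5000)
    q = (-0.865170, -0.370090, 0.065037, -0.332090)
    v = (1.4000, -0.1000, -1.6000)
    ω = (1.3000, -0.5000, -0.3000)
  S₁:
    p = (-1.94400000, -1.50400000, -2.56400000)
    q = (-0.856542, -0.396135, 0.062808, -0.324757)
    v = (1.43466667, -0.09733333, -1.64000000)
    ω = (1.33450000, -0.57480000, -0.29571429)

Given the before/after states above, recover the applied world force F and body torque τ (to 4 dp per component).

F = (2.6000, 0.2000, -3.0000)
τ = (0.1500, -0.1200, 0.0800)

Δv = v₁−v₀ = (0.03466667, 0.00266667, -0.04000000)
applied force F = (2.6000, 0.2000, -3.0000)
Δω = ω₁−ω₀ = (0.03450000, -0.07480000, 0.00428571)
precession coupling = (0.0120, -0.0078, 0.0650)
I·α + gyro = (0.1500, -0.1200, 0.0800)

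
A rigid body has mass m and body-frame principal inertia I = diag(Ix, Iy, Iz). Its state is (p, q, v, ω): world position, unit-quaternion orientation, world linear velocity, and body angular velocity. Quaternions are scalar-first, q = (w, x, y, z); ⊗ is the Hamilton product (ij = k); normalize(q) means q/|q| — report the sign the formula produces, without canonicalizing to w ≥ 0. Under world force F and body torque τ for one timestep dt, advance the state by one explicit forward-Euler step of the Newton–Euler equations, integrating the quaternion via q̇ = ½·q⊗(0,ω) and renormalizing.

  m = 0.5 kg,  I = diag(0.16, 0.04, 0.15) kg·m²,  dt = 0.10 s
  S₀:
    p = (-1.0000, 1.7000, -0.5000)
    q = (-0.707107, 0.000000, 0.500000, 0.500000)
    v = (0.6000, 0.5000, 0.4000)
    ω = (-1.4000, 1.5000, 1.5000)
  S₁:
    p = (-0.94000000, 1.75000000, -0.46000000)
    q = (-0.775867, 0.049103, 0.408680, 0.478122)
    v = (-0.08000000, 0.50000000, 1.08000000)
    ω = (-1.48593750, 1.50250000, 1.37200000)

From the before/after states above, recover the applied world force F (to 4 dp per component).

v₁ − v₀ = (-0.68000000, 0.00000000, 0.68000000)
m·(v₁−v₀)/dt = (-3.4000, 0.0000, 3.4000)

F = (-3.4000, 0.0000, 3.4000)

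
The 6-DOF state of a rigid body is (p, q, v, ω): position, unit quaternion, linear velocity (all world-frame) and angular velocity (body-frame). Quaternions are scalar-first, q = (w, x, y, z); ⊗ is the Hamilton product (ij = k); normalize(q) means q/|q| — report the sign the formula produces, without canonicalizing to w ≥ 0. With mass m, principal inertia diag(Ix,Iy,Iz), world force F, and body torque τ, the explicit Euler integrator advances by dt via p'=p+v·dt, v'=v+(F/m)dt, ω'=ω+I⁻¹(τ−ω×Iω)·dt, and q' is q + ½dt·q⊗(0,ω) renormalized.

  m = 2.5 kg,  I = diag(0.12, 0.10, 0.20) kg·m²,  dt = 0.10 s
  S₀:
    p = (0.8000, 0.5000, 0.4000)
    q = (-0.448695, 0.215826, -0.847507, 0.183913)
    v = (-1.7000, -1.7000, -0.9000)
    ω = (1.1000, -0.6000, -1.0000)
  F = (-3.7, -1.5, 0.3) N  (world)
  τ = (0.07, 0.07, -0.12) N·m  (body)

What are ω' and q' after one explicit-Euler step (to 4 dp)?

ω' = (1.1083, -0.6180, -1.0666)
q' = (-0.4753, 0.2383, -0.8105, 0.2457)

gyro term ω×Iω = (0.0600, 0.0880, 0.0132)
(τ − ω×Iω)/I = (0.0833, -0.1800, -0.6660)
new body rate ω' = (1.1083, -0.6180, -1.0666)
q⊗(0,ω) = (-0.5619998, 0.4642903, 0.6873473, 1.2514571)
updated quaternion q' = (-0.4753, 0.2383, -0.8105, 0.2457)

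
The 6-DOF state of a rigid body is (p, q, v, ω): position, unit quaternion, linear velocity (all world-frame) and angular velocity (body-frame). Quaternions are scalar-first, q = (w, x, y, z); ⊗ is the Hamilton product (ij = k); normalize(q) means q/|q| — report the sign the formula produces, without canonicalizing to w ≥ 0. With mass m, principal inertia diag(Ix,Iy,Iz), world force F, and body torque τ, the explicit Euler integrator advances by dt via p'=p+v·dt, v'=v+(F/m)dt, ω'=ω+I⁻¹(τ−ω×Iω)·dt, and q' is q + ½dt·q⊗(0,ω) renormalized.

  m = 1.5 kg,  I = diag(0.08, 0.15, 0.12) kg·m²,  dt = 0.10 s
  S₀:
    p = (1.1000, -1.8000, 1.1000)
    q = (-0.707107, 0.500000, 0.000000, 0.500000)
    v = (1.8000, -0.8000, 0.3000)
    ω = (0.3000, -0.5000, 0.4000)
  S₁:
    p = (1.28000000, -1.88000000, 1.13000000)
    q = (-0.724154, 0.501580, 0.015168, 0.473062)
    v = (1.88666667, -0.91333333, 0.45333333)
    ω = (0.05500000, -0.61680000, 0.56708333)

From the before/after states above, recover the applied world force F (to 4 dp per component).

Δv = v₁−v₀ = (0.08666667, -0.11333333, 0.15333333)
F = m·Δv/dt = (1.3000, -1.7000, 2.3000)

F = (1.3000, -1.7000, 2.3000)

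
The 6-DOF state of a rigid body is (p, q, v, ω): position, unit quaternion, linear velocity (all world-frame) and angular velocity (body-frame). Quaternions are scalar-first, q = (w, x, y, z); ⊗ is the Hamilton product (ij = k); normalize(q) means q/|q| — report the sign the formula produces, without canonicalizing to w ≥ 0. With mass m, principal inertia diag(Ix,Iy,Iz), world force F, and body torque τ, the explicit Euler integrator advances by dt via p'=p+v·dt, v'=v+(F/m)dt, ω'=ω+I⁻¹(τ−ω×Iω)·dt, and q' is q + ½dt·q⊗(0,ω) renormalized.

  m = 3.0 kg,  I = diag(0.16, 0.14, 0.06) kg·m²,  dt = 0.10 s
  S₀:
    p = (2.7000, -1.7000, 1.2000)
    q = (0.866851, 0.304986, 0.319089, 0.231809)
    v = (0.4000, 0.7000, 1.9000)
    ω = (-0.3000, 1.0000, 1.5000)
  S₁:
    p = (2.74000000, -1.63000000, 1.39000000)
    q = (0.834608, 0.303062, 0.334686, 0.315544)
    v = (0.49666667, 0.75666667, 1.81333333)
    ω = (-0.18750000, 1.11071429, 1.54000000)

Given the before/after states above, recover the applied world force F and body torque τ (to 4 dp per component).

ω₁ − ω₀ = (0.11250000, 0.11071429, 0.04000000)
gyro term ω₀×Iω₀ = (-0.1200, -0.0450, 0.0060)
I·α + gyro = (0.0600, 0.1100, 0.0300)
velocity change Δv = (0.09666667, 0.05666667, -0.08666667)
m·(v₁−v₀)/dt = (2.9000, 1.7000, -2.6000)

F = (2.9000, 1.7000, -2.6000)
τ = (0.0600, 0.1100, 0.0300)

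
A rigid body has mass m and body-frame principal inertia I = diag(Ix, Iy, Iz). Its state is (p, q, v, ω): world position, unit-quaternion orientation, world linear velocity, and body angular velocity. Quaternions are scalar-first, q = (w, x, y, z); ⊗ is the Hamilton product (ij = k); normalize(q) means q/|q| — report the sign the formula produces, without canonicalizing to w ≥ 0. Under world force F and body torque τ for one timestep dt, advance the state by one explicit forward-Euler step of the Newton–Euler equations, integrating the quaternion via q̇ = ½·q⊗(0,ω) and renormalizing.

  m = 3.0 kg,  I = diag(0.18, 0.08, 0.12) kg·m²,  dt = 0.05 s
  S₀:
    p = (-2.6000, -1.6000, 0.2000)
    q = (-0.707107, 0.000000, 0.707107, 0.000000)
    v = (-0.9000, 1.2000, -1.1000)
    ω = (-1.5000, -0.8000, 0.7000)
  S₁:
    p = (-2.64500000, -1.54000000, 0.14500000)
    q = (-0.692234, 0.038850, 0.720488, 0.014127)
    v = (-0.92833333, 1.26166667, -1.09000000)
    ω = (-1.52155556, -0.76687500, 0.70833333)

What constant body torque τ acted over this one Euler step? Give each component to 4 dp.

rate change Δω = (-0.02155556, 0.03312500, 0.00833333)
τ = I·(Δω/dt) + ω₀×(Iω₀) = (-0.1000, -0.0100, -0.1000)

τ = (-0.1000, -0.0100, -0.1000)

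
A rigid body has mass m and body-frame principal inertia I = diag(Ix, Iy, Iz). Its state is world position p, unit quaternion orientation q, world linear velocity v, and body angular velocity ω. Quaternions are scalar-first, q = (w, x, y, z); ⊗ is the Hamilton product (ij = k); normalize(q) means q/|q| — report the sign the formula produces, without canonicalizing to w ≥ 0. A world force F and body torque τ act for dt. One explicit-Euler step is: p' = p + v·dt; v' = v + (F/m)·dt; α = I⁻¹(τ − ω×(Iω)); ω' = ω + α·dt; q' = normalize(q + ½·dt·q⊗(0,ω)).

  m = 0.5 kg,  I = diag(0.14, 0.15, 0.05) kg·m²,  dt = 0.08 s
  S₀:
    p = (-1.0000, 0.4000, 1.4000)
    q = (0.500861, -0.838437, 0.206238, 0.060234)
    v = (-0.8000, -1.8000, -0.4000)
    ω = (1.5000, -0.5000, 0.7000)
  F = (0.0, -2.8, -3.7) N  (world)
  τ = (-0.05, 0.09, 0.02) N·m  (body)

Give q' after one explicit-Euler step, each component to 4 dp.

Hamilton product q⊗(0,ω) = (1.3186107, 0.9257751, 0.4268264, 0.4604642)
updated quaternion q' = (0.5523, -0.7995, 0.2228, 0.0785)

q' = (0.5523, -0.7995, 0.2228, 0.0785)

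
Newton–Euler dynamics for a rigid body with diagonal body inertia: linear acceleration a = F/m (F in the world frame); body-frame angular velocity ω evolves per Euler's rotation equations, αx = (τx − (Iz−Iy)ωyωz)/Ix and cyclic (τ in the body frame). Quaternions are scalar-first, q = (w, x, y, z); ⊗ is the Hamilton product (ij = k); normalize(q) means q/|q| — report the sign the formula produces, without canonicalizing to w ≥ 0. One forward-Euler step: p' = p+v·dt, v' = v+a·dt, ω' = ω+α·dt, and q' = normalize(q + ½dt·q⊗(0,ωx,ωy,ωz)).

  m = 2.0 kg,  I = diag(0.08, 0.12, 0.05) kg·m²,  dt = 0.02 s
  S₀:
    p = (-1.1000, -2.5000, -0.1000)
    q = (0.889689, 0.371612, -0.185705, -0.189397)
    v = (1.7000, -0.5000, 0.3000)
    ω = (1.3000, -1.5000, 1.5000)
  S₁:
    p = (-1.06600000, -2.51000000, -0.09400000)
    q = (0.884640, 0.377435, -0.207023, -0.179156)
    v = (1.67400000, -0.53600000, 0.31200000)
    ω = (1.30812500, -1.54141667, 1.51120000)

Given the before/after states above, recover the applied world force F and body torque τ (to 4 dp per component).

F = (-2.6000, -3.6000, 1.2000)
τ = (0.1900, -0.1900, -0.0500)

ω₁ − ω₀ = (0.00812500, -0.04141667, 0.01120000)
τ = I·(Δω/dt) + ω₀×(Iω₀) = (0.1900, -0.1900, -0.0500)
v₁ − v₀ = (-0.02600000, -0.03600000, 0.01200000)
m·(v₁−v₀)/dt = (-2.6000, -3.6000, 1.2000)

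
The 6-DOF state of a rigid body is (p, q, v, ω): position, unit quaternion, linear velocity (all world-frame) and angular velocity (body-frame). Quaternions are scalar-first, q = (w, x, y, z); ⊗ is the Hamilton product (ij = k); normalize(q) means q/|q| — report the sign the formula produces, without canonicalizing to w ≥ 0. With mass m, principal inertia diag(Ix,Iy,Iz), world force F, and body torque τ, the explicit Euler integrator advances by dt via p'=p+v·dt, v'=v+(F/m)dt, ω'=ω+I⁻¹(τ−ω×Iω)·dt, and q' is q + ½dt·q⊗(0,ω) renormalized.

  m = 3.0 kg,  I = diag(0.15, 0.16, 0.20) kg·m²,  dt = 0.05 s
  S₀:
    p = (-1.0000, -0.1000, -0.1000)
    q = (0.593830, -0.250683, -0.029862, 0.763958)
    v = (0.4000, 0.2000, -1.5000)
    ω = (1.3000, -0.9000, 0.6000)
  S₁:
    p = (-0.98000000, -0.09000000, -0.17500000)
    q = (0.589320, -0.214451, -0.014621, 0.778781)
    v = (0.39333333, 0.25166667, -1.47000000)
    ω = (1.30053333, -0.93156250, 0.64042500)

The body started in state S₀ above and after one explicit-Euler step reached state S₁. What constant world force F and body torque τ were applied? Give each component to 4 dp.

Δω = ω₁−ω₀ = (0.00053333, -0.03156250, 0.04042500)
applied torque τ = (-0.0200, -0.1400, 0.1500)
velocity change Δv = (-0.00666667, 0.05166667, 0.03000000)
applied force F = (-0.4000, 3.1000, 1.8000)

F = (-0.4000, 3.1000, 1.8000)
τ = (-0.0200, -0.1400, 0.1500)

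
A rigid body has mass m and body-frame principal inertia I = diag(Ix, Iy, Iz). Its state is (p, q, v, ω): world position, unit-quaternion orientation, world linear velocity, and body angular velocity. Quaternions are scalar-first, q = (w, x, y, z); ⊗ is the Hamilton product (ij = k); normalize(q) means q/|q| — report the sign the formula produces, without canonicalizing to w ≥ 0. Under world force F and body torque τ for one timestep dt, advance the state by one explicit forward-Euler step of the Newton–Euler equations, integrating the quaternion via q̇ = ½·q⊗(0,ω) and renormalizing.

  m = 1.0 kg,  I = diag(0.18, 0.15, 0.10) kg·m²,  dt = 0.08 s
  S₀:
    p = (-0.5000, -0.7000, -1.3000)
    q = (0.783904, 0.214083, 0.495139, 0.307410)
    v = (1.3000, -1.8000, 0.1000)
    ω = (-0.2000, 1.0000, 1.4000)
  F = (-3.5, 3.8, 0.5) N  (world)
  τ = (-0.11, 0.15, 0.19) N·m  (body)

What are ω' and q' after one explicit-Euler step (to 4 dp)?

ω' = (-0.2178, 1.0919, 1.5472)
q' = (0.7468, 0.2227, 0.5108, 0.3630)

precession coupling ω×(Iω) = (-0.0700, -0.0224, 0.0060)
(τ − ω×Iω)/I = (-0.2222, 1.1493, 1.8400)
ω' = ω + α·dt = (-0.2178, 1.0919, 1.5472)
2q̇ = q⊗(0,ω) = (-0.8826964, 0.2290038, 0.4227058, 1.4105764)
q + ½dt·q⊗(0,ω), renormalized = (0.7468, 0.2227, 0.5108, 0.3630)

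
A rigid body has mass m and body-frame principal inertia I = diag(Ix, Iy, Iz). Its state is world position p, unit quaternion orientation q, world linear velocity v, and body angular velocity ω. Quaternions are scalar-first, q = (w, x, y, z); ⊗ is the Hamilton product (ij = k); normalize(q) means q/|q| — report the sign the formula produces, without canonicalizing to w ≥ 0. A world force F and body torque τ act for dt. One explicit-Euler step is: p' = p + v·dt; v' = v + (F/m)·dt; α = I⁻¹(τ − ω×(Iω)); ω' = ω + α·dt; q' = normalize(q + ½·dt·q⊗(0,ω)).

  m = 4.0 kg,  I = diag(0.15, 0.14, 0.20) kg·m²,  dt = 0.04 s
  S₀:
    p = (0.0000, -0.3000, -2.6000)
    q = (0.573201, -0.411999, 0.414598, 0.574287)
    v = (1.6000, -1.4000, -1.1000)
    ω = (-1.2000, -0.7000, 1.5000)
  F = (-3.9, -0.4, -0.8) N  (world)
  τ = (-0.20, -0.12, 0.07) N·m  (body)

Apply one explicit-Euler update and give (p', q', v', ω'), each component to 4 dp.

p' = (0.0640, -0.3560, -2.6440)
q' = (0.5514, -0.4049, 0.4048, 0.6067)
v' = (1.5610, -1.4040, -1.1080)
ω' = (-1.2365, -0.7600, 1.5157)

p + v·dt = (0.0640, -0.3560, -2.6440)
v + (F/m)dt = (1.5610, -1.4040, -1.1080)
α = I⁻¹(τ − ω×Iω) = (-0.9133, -1.5000, 0.3920)
new body rate ω' = (-1.2365, -0.7600, 1.5157)
q⊗(0,ω) = (-1.0656107, 0.3360567, -0.4723866, 1.6457184)
q' = normalize(q + ½dt·q⊗(0,ω)) = (0.5514, -0.4049, 0.4048, 0.6067)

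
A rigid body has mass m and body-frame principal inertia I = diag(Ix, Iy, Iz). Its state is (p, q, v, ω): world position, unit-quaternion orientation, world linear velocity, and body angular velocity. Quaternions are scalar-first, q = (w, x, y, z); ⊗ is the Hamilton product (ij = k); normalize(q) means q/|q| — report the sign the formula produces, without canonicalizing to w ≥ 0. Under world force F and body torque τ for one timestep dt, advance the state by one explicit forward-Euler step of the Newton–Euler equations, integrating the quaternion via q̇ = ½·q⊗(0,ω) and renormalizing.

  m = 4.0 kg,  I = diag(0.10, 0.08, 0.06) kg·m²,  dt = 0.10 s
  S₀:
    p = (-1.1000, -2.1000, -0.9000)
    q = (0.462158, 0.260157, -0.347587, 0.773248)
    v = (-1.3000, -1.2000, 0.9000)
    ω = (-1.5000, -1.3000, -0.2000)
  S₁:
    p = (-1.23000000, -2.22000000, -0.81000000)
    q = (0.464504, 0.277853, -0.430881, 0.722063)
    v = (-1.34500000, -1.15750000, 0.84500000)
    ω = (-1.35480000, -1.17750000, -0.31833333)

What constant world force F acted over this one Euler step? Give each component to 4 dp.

F = (-1.8000, 1.7000, -2.2000)

v₁ − v₀ = (-0.04500000, 0.04250000, -0.05500000)
applied force F = (-1.8000, 1.7000, -2.2000)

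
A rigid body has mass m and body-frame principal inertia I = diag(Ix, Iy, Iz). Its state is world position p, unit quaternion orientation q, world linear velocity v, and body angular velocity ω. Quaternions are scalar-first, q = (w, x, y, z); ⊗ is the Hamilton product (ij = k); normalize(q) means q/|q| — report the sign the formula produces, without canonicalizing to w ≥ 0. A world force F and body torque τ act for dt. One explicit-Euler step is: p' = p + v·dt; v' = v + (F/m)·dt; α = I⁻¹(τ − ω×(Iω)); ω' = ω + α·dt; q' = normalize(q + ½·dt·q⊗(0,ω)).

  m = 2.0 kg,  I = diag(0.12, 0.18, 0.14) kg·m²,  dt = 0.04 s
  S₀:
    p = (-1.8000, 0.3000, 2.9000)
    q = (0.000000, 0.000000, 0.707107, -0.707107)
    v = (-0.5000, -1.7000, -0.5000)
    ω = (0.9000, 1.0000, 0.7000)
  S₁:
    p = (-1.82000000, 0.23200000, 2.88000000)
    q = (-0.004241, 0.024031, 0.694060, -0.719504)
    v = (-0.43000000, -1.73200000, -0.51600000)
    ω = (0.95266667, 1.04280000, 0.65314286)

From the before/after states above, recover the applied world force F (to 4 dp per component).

Δv = v₁−v₀ = (0.07000000, -0.03200000, -0.01600000)
F = m·Δv/dt = (3.5000, -1.6000, -0.8000)

F = (3.5000, -1.6000, -0.8000)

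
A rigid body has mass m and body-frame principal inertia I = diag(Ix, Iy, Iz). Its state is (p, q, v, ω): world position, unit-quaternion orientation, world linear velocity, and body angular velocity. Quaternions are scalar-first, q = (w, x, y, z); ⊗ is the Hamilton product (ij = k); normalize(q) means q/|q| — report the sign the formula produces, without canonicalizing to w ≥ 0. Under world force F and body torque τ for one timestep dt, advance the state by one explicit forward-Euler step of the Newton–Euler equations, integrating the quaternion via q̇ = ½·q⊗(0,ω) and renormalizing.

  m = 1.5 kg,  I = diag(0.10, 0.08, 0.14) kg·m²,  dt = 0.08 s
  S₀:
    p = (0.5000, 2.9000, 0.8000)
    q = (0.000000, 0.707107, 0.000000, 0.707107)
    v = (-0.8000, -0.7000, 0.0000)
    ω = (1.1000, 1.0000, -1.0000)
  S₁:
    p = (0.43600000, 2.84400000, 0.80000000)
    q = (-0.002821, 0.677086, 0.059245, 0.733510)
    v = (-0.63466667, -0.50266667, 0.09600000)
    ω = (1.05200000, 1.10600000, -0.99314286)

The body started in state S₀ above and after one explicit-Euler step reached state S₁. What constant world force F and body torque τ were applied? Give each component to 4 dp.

Δω = ω₁−ω₀ = (-0.04800000, 0.10600000, 0.00685714)
precession coupling = (-0.0600, 0.0440, -0.0220)
τ = I·(Δω/dt) + ω₀×(Iω₀) = (-0.1200, 0.1500, -0.0100)
v₁ − v₀ = (0.16533333, 0.19733333, 0.09600000)
F = m·Δv/dt = (3.1000, 3.7000, 1.8000)

F = (3.1000, 3.7000, 1.8000)
τ = (-0.1200, 0.1500, -0.0100)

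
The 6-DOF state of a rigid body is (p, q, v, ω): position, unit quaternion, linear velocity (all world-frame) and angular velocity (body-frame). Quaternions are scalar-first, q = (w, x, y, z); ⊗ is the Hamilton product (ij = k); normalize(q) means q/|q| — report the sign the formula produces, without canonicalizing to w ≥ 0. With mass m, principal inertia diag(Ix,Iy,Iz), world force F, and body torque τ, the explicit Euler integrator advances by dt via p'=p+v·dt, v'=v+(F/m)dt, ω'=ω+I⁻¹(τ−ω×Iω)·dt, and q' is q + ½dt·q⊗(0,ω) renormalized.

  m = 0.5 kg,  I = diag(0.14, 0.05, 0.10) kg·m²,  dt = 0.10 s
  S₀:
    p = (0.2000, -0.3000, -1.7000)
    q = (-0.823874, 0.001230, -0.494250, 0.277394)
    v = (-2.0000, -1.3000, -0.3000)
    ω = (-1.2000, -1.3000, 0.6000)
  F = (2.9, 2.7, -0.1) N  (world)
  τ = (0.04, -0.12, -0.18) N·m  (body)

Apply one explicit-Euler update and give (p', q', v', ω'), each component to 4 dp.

p' = (0.0000, -0.4300, -1.7300)
q' = (-0.8605, 0.0536, -0.4554, 0.2220)
v' = (-1.4200, -0.7600, -0.3200)
ω' = (-1.1436, -1.4824, 0.5604)

ω×(Iω) gyroscopic = (-0.0390, -0.0288, -0.1404)
(τ − ω×Iω)/I = (0.5643, -1.8240, -0.3960)
ω + α·dt = (-1.1436, -1.4824, 0.5604)
q⊗(0,ω) = (-0.8074854, 1.0527110, 0.7374254, -1.0890234)
q' = normalize(q + ½dt·q⊗(0,ω)) = (-0.8605, 0.0536, -0.4554, 0.2220)
a = (5.8000, 5.4000, -0.2000)
p' = p + v·dt = (0.0000, -0.4300, -1.7300)
v' = v + a·dt = (-1.4200, -0.7600, -0.3200)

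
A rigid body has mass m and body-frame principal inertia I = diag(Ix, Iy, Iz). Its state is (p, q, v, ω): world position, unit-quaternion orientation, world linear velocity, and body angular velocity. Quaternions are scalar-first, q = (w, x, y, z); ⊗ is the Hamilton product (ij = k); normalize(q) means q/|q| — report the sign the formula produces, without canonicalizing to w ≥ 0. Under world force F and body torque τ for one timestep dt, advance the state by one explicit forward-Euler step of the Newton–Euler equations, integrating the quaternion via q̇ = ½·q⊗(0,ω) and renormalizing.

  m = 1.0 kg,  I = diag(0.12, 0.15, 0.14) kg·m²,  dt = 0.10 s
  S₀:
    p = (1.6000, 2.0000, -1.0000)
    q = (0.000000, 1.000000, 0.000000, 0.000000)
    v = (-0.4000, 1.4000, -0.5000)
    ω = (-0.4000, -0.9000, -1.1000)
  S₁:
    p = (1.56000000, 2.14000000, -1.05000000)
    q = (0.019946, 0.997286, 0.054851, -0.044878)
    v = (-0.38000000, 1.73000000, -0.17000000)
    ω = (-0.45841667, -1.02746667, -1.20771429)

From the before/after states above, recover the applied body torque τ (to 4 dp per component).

τ = (-0.0800, -0.2000, -0.1400)

Δω = ω₁−ω₀ = (-0.05841667, -0.12746667, -0.10771429)
I·α + gyro = (-0.0800, -0.2000, -0.1400)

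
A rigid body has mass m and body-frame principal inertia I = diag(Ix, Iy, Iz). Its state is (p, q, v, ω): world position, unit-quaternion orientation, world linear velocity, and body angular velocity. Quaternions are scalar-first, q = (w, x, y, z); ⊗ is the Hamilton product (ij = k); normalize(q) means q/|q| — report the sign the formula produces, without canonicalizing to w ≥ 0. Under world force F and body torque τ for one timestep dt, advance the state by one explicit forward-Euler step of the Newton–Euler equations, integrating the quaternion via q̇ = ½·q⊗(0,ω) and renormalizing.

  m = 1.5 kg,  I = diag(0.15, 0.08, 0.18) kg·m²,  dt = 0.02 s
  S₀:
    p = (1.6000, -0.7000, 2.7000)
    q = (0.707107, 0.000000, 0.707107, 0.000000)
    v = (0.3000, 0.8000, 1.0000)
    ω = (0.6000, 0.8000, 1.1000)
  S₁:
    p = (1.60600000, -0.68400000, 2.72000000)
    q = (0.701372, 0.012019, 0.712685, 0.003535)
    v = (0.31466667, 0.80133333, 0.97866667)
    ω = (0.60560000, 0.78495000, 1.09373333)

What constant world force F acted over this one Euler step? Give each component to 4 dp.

Δv = v₁−v₀ = (0.01466667, 0.00133333, -0.02133333)
F = m·Δv/dt = (1.1000, 0.1000, -1.6000)

F = (1.1000, 0.1000, -1.6000)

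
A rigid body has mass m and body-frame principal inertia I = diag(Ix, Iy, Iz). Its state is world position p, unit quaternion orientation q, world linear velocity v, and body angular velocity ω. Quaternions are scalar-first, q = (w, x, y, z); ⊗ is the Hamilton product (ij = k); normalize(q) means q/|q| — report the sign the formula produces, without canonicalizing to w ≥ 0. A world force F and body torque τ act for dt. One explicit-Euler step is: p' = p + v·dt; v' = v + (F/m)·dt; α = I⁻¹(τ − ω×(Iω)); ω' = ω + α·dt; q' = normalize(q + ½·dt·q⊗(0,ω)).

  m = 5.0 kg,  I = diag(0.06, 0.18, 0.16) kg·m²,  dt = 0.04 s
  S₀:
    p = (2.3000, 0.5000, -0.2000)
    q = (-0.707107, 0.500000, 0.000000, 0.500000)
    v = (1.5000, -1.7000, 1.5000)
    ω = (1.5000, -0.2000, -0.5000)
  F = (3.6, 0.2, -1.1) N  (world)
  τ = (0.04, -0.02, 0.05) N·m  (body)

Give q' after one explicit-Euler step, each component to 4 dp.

q' = (-0.7167, 0.4805, 0.0228, 0.5048)

2q̇ = q⊗(0,ω) = (-0.5000000, -0.9606605, 1.1414214, 0.2535535)
updated quaternion q' = (-0.7167, 0.4805, 0.0228, 0.5048)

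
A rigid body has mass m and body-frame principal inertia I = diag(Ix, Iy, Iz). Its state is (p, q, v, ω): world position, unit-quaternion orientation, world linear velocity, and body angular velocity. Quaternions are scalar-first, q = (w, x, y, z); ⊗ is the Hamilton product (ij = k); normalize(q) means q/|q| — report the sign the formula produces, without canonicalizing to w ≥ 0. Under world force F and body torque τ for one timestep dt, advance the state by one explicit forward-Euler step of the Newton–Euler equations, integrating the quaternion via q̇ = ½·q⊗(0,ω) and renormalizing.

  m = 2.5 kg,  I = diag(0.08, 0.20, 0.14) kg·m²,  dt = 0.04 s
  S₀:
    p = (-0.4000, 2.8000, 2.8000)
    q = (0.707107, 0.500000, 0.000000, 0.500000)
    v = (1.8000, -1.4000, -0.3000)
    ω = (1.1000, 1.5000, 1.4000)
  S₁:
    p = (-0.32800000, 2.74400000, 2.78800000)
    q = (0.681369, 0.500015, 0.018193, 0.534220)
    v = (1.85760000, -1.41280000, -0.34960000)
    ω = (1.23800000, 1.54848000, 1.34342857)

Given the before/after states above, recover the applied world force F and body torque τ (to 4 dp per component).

Δv = v₁−v₀ = (0.05760000, -0.01280000, -0.04960000)
m·(v₁−v₀)/dt = (3.6000, -0.8000, -3.1000)
Δω = ω₁−ω₀ = (0.13800000, 0.04848000, -0.05657143)
precession coupling = (-0.1260, -0.0924, 0.1980)
τ = I·(Δω/dt) + ω₀×(Iω₀) = (0.1500, 0.1500, 0.0000)

F = (3.6000, -0.8000, -3.1000)
τ = (0.1500, 0.1500, 0.0000)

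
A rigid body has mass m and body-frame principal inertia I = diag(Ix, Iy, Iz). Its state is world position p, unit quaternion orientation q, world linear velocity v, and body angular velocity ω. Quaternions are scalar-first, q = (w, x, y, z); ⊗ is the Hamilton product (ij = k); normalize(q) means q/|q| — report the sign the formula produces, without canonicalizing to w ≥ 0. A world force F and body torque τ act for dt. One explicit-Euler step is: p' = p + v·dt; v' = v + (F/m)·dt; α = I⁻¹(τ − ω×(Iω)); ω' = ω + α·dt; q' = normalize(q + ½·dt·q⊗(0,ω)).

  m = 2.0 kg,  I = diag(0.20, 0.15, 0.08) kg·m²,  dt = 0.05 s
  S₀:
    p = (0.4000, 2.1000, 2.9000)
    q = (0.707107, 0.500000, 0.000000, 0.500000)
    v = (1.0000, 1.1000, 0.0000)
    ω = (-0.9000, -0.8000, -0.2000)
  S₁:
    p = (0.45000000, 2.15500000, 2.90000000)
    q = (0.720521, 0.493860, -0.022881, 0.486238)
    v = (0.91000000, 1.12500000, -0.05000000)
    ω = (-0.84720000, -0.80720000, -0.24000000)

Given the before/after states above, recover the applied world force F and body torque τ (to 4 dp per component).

Δω = ω₁−ω₀ = (0.05280000, -0.00720000, -0.04000000)
I·α + gyro = (0.2000, 0.0000, -0.1000)
velocity change Δv = (-0.09000000, 0.02500000, -0.05000000)
F = m·Δv/dt = (-3.6000, 1.0000, -2.0000)

F = (-3.6000, 1.0000, -2.0000)
τ = (0.2000, 0.0000, -0.1000)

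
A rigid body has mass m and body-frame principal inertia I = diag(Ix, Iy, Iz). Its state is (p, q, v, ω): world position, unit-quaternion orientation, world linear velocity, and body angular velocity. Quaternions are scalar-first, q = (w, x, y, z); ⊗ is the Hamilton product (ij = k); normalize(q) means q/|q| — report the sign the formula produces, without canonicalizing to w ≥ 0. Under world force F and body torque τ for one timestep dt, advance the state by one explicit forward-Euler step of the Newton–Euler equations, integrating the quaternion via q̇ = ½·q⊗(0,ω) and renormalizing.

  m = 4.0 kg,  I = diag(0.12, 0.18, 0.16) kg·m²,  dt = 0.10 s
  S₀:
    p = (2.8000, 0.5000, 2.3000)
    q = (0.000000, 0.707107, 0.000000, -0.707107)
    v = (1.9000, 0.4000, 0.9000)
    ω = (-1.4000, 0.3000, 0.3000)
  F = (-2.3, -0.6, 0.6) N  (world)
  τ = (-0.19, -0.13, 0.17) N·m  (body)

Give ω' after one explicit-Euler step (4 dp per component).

ω×(Iω) gyroscopic = (-0.0018, 0.0168, -0.0252)
α = I⁻¹(τ − ω×Iω) = (-1.5683, -0.8156, 1.2200)
ω + α·dt = (-1.5568, 0.2184, 0.4220)

ω' = (-1.5568, 0.2184, 0.4220)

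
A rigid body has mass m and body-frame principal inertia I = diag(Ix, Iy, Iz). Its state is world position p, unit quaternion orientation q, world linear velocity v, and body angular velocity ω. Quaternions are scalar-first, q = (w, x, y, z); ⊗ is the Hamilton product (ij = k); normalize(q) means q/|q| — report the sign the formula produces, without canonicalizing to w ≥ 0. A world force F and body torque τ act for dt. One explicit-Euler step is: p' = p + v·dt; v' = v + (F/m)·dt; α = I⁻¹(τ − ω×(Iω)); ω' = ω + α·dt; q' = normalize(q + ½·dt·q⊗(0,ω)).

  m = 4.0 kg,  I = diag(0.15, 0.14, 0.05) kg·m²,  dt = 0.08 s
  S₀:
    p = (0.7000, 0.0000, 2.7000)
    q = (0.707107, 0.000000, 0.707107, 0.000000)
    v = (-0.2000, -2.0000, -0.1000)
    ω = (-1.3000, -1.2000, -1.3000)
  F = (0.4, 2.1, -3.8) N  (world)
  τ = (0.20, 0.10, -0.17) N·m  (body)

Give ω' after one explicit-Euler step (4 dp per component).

angular accel α = (2.2693, -0.4929, -3.0880)
new body rate ω' = (-1.1185, -1.2394, -1.5470)

ω' = (-1.1185, -1.2394, -1.5470)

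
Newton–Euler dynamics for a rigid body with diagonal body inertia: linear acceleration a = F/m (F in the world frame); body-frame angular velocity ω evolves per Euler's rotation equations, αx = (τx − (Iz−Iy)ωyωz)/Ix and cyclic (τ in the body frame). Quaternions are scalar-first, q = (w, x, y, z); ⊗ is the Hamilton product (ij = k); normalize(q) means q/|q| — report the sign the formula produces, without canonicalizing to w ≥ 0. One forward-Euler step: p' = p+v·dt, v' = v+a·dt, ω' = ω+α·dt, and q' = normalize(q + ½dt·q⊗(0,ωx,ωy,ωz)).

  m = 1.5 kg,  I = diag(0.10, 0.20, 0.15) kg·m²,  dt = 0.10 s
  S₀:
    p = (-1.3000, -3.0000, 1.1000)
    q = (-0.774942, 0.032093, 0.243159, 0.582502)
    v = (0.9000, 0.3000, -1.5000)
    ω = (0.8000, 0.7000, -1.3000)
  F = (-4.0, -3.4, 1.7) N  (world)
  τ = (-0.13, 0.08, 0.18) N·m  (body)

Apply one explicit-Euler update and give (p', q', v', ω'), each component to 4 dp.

p' = (-1.2100, -2.9700, 0.9500)
q' = (-0.7443, -0.0350, 0.2406, 0.6221)
v' = (0.6333, 0.0733, -1.3867)
ω' = (0.6245, 0.7140, -1.2173)

a = F/m = (-2.6667, -2.2667, 1.1333)
p + v·dt = (-1.2100, -2.9700, 0.9500)
v' = v + a·dt = (0.6333, 0.0733, -1.3867)
precession coupling ω×(Iω) = (0.0455, 0.0520, 0.0560)
(τ − ω×Iω)/I = (-1.7550, 0.1400, 0.8267)
ω + α·dt = (0.6245, 0.7140, -1.2173)
q⊗(0,ω) = (0.5613669, -1.3438117, -0.0347369, 0.8353625)
q' = normalize(q + ½dt·q⊗(0,ω)) = (-0.7443, -0.0350, 0.2406, 0.6221)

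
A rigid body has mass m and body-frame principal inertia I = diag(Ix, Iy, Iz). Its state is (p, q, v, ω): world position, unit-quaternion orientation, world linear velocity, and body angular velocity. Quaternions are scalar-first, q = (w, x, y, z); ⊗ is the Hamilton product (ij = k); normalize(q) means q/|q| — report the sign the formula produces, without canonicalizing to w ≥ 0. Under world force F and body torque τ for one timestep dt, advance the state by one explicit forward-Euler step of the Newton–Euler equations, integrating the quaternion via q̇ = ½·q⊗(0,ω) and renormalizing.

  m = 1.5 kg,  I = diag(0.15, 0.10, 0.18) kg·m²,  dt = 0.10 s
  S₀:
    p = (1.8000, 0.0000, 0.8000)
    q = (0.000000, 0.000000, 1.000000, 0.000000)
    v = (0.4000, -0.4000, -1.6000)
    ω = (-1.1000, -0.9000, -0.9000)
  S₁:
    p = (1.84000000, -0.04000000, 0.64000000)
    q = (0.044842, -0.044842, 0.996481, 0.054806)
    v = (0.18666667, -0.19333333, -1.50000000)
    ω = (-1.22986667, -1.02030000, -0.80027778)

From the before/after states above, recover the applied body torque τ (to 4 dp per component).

rate change Δω = (-0.12986667, -0.12030000, 0.09972222)
gyro term ω₀×Iω₀ = (0.0648, -0.0297, -0.0495)
applied torque τ = (-0.1300, -0.1500, 0.1300)

τ = (-0.1300, -0.1500, 0.1300)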